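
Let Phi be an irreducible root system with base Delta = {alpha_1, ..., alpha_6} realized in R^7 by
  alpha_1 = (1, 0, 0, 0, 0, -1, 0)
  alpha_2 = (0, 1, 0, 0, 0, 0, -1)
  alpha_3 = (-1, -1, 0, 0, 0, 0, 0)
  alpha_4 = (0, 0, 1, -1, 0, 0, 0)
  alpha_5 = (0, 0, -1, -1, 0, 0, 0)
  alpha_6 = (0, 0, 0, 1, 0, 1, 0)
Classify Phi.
Compute the Cartan integers a_ij = 2(alpha_i, alpha_j)/(alpha_j, alpha_j); the resulting 6x6 Cartan matrix is
[[2, 0, -1, 0, 0, -1], [0, 2, -1, 0, 0, 0], [-1, -1, 2, 0, 0, 0], [0, 0, 0, 2, 0, -1], [0, 0, 0, 0, 2, -1], [-1, 0, 0, -1, -1, 2]].
All simple roots have the same length, so the diagram is simply laced. The associated Dynkin diagram is a chain of 4 nodes with a fork of two nodes at one end (D_6), so the type is D_6 (the algebra so(12)).

D_6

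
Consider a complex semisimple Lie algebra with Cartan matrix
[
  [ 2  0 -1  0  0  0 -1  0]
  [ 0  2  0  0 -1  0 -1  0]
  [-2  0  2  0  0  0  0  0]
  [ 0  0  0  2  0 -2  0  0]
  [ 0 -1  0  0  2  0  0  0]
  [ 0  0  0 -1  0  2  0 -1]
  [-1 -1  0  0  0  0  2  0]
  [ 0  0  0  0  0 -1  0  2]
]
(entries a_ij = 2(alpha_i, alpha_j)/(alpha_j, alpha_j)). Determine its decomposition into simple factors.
The diagram associated to this matrix has two connected components: the simple roots {alpha_4, alpha_6, alpha_8} form a chain of 3 nodes with a double edge at one end; the terminal node there is the unique long simple root (C_3), and {alpha_1, alpha_2, alpha_3, alpha_5, alpha_7} form a chain of 5 nodes with a double edge at one end; the terminal node there is the unique long simple root (C_5). A semisimple Lie algebra decomposes uniquely as the direct sum of simple ideals, one per connected component of its Dynkin diagram, so g ≅ C_3 ⊕ C_5 (dimension 21 + 55 = 76).

type C_3 + type C_5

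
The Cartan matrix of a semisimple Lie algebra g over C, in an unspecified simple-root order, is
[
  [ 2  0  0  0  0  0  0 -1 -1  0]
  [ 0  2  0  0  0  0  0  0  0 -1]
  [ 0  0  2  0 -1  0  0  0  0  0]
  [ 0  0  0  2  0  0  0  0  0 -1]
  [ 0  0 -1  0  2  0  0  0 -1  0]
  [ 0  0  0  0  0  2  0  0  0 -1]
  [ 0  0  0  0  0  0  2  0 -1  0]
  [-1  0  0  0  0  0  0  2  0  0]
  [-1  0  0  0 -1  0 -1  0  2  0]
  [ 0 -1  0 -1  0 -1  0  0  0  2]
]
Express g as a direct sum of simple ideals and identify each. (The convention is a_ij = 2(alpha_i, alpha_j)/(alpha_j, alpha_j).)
The diagram associated to this matrix has two connected components: the simple roots {alpha_2, alpha_4, alpha_6, alpha_10} form a chain of 2 nodes with a fork of two nodes at one end (D_4), and {alpha_1, alpha_3, alpha_5, alpha_7, alpha_8, alpha_9} form a chain of 5 nodes with one extra node attached to the third node from one end (E_6). A semisimple Lie algebra decomposes uniquely as the direct sum of simple ideals, one per connected component of its Dynkin diagram, so g ≅ D_4 ⊕ E_6 (dimension 28 + 78 = 106).

D_4 (so(8)) + E_6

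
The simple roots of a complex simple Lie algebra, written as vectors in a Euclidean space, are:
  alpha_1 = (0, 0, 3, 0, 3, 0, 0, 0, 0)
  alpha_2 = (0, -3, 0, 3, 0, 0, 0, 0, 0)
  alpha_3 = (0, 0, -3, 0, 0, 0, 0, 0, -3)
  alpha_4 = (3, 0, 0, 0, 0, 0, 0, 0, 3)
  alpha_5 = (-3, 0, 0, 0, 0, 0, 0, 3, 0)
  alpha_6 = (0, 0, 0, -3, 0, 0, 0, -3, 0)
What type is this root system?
Compute the Cartan integers a_ij = 2(alpha_i, alpha_j)/(alpha_j, alpha_j); the resulting 6x6 Cartan matrix is
[[2, 0, -1, 0, 0, 0], [0, 2, 0, 0, 0, -1], [-1, 0, 2, -1, 0, 0], [0, 0, -1, 2, -1, 0], [0, 0, 0, -1, 2, -1], [0, -1, 0, 0, -1, 2]].
All simple roots have the same length, so the diagram is simply laced. The associated Dynkin diagram is a chain of 6 nodes with single edges (A_6), so the type is A_6 (the algebra sl(7)).

A_6 (sl(7))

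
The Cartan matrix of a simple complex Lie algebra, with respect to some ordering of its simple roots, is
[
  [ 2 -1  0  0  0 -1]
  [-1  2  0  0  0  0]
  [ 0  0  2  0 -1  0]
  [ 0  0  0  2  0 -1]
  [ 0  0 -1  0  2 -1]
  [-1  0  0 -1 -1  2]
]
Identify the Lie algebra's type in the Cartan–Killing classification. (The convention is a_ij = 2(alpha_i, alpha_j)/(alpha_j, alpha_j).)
The matrix has rank 6 with 2's on the diagonal. Reading the off-diagonal entries as Dynkin edges (a single edge where a_ij = a_ji = -1; a double or triple edge where a_ij * a_ji = 2 or 3), the diagram is a chain of 5 nodes with one extra node attached to the third node from one end (E_6). One simple-root ordering that puts it in standard form is (alpha_3, alpha_4, alpha_5, alpha_6, alpha_1, alpha_2). So the algebra is type E_6.

type E_6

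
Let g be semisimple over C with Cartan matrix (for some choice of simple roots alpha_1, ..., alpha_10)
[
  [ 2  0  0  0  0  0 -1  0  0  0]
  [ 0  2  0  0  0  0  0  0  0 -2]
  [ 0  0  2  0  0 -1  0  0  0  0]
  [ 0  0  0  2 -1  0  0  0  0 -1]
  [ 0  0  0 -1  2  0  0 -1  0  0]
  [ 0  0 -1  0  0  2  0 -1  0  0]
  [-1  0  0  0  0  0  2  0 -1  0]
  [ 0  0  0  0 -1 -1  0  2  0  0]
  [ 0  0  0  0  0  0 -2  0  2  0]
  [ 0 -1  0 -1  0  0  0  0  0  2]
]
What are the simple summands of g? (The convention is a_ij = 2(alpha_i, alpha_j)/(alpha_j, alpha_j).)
The diagram associated to this matrix has two connected components: the simple roots {alpha_1, alpha_7, alpha_9} form a chain of 3 nodes with a double edge at one end; the terminal node there is the unique long simple root (C_3), and {alpha_2, alpha_3, alpha_4, alpha_5, alpha_6, alpha_8, alpha_10} form a chain of 7 nodes with a double edge at one end; the terminal node there is the unique long simple root (C_7). A semisimple Lie algebra decomposes uniquely as the direct sum of simple ideals, one per connected component of its Dynkin diagram, so g ≅ C_3 ⊕ C_7 (dimension 21 + 105 = 126).

C_3 + C_7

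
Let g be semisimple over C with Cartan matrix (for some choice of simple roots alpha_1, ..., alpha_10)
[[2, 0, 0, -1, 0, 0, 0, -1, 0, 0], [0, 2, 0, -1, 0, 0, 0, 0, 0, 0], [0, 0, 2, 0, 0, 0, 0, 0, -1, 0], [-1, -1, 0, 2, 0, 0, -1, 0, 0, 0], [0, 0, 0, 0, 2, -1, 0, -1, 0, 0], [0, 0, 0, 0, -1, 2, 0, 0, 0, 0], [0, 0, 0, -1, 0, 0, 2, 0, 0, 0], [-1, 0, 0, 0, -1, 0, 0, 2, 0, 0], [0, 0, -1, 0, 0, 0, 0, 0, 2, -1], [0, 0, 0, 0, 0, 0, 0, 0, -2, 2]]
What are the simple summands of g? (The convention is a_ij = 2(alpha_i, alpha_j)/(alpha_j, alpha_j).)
The diagram associated to this matrix has two connected components: the simple roots {alpha_3, alpha_9, alpha_10} form a chain of 3 nodes with a double edge at one end; the terminal node there is the unique long simple root (C_3), and {alpha_1, alpha_2, alpha_4, alpha_5, alpha_6, alpha_7, alpha_8} form a chain of 5 nodes with a fork of two nodes at one end (D_7). A semisimple Lie algebra decomposes uniquely as the direct sum of simple ideals, one per connected component of its Dynkin diagram, so g ≅ C_3 ⊕ D_7 (dimension 21 + 91 = 112).

C_3 (sp(6)) + D_7 (so(14))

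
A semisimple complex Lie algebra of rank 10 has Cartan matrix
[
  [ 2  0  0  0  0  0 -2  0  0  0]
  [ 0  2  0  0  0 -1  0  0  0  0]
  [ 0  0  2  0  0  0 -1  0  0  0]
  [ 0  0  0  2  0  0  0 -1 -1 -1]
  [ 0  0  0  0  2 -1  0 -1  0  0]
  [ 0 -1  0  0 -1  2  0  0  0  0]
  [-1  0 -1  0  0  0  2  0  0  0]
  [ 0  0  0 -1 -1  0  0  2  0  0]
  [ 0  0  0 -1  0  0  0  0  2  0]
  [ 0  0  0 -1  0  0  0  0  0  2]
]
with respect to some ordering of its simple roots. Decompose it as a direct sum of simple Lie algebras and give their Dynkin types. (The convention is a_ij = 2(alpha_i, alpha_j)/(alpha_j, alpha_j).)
The diagram associated to this matrix has two connected components: the simple roots {alpha_1, alpha_3, alpha_7} form a chain of 3 nodes with a double edge at one end; the terminal node there is the unique long simple root (C_3), and {alpha_2, alpha_4, alpha_5, alpha_6, alpha_8, alpha_9, alpha_10} form a chain of 5 nodes with a fork of two nodes at one end (D_7). A semisimple Lie algebra decomposes uniquely as the direct sum of simple ideals, one per connected component of its Dynkin diagram, so g ≅ C_3 ⊕ D_7 (dimension 21 + 91 = 112).

C_3 (sp(6)) ⊕ D_7 (so(14))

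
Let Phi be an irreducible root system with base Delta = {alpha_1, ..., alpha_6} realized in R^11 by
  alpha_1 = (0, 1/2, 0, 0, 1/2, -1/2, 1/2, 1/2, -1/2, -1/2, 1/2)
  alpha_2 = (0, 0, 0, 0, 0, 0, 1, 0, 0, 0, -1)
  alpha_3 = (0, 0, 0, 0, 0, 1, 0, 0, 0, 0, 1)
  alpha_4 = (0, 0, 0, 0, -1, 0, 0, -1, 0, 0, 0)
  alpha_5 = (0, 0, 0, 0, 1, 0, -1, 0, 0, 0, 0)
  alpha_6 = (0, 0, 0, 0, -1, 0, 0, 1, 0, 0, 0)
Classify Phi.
Compute the Cartan integers a_ij = 2(alpha_i, alpha_j)/(alpha_j, alpha_j); the resulting 6x6 Cartan matrix is
[[2, 0, 0, -1, 0, 0], [0, 2, -1, 0, -1, 0], [0, -1, 2, 0, 0, 0], [-1, 0, 0, 2, -1, 0], [0, -1, 0, -1, 2, -1], [0, 0, 0, 0, -1, 2]].
All simple roots have the same length, so the diagram is simply laced. The associated Dynkin diagram is a chain of 5 nodes with one extra node attached to the third node from one end (E_6), so the type is E_6.

E6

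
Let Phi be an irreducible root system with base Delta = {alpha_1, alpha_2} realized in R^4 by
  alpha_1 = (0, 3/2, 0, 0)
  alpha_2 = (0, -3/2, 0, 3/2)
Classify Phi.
Compute the Cartan integers a_ij = 2(alpha_i, alpha_j)/(alpha_j, alpha_j); the resulting 2x2 Cartan matrix is
[[2, -1], [-2, 2]].
The roots have two lengths (squared-length ratio 2:1); the short ones are alpha_{1}. The associated Dynkin diagram is a chain of 2 nodes with a double edge at one end; the terminal node there is the unique short simple root (B_2), so the type is B_2 (the algebra so(5)).

type B_2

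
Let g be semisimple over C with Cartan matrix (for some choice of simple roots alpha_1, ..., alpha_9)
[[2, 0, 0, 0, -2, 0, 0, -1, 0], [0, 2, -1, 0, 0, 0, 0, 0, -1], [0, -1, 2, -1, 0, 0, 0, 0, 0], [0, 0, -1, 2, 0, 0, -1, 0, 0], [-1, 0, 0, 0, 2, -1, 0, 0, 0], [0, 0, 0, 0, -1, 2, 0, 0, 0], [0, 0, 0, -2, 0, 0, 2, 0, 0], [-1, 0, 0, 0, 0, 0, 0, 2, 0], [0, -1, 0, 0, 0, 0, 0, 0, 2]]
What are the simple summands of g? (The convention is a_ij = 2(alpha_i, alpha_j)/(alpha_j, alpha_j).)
The diagram associated to this matrix has two connected components: the simple roots {alpha_2, alpha_3, alpha_4, alpha_7, alpha_9} form a chain of 5 nodes with a double edge at one end; the terminal node there is the unique long simple root (C_5), and {alpha_1, alpha_5, alpha_6, alpha_8} form a chain of 4 nodes with a double edge between the middle two (F_4). A semisimple Lie algebra decomposes uniquely as the direct sum of simple ideals, one per connected component of its Dynkin diagram, so g ≅ C_5 ⊕ F_4 (dimension 55 + 52 = 107).

type C_5 + type F_4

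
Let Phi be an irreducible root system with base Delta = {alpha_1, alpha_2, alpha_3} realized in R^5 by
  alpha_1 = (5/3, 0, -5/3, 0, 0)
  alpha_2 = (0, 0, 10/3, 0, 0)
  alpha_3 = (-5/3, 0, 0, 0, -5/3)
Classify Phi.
Compute the Cartan integers a_ij = 2(alpha_i, alpha_j)/(alpha_j, alpha_j); the resulting 3x3 Cartan matrix is
[[2, -1, -1], [-2, 2, 0], [-1, 0, 2]].
The roots have two lengths (squared-length ratio 2:1); the short ones are alpha_{1,3}. The associated Dynkin diagram is a chain of 3 nodes with a double edge at one end; the terminal node there is the unique long simple root (C_3), so the type is C_3 (the algebra sp(6)).

type C_3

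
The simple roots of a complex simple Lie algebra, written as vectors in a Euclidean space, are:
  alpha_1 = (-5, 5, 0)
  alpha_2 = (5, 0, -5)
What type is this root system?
Compute the Cartan integers a_ij = 2(alpha_i, alpha_j)/(alpha_j, alpha_j); the resulting 2x2 Cartan matrix is
[[2, -1], [-1, 2]].
All simple roots have the same length, so the diagram is simply laced. The associated Dynkin diagram is a chain of 2 nodes with single edges (A_2), so the type is A_2 (the algebra sl(3)).

type A_2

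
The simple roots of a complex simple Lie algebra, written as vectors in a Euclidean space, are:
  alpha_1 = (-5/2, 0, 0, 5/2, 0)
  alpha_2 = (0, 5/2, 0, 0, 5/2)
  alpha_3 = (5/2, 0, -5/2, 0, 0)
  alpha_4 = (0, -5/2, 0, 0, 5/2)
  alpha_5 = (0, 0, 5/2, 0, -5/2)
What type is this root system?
type D_5

Compute the Cartan integers a_ij = 2(alpha_i, alpha_j)/(alpha_j, alpha_j); the resulting 5x5 Cartan matrix is
[[2, 0, -1, 0, 0], [0, 2, 0, 0, -1], [-1, 0, 2, 0, -1], [0, 0, 0, 2, -1], [0, -1, -1, -1, 2]].
All simple roots have the same length, so the diagram is simply laced. The associated Dynkin diagram is a chain of 3 nodes with a fork of two nodes at one end (D_5), so the type is D_5 (the algebra so(10)).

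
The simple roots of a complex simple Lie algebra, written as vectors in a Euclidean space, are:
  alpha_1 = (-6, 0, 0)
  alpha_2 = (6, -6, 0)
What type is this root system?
Compute the Cartan integers a_ij = 2(alpha_i, alpha_j)/(alpha_j, alpha_j); the resulting 2x2 Cartan matrix is
[[2, -1], [-2, 2]].
The roots have two lengths (squared-length ratio 2:1); the short ones are alpha_{1}. The associated Dynkin diagram is a chain of 2 nodes with a double edge at one end; the terminal node there is the unique short simple root (B_2), so the type is B_2 (the algebra so(5)).

B2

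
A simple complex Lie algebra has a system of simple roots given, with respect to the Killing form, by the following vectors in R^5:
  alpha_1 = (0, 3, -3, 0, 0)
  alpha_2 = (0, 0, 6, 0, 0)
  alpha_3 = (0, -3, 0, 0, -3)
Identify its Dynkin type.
C_3

Compute the Cartan integers a_ij = 2(alpha_i, alpha_j)/(alpha_j, alpha_j); the resulting 3x3 Cartan matrix is
[[2, -1, -1], [-2, 2, 0], [-1, 0, 2]].
The roots have two lengths (squared-length ratio 2:1); the short ones are alpha_{1,3}. The associated Dynkin diagram is a chain of 3 nodes with a double edge at one end; the terminal node there is the unique long simple root (C_3), so the type is C_3 (the algebra sp(6)).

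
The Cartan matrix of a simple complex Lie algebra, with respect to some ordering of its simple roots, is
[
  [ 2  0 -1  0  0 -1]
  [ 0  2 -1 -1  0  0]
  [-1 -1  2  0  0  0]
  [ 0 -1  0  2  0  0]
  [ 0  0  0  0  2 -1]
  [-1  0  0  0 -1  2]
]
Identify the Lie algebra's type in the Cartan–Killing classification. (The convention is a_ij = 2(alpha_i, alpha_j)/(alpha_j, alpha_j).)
A_6 (sl(7))

The matrix has rank 6 with 2's on the diagonal. Reading the off-diagonal entries as Dynkin edges (a single edge where a_ij = a_ji = -1; a double or triple edge where a_ij * a_ji = 2 or 3), the diagram is a chain of 6 nodes with single edges (A_6). One simple-root ordering that puts it in standard form is (alpha_4, alpha_2, alpha_3, alpha_1, alpha_6, alpha_5). So the algebra is type A_6, i.e. sl(7).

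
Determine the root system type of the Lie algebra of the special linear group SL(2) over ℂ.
This is sl(2), which has dimension 2^2 - 1 = 3 and rank 2 - 1 = 1 (a Cartan subalgebra is the diagonal traceless matrices). In the classification of classical Lie algebras, the special linear algebra sl(n+1) has type A_n; here n = 1, so the Dynkin diagram is a chain of 1 nodes with single edges (A_1). Hence the type is A_1.

A1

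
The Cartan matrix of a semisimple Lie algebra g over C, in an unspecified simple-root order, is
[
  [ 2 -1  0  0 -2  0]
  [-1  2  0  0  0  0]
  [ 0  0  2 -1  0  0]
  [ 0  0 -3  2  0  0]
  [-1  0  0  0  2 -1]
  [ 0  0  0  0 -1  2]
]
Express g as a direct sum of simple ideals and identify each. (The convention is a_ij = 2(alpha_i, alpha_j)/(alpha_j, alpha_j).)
F_4 ⊕ G_2

The diagram associated to this matrix has two connected components: the simple roots {alpha_1, alpha_2, alpha_5, alpha_6} form a chain of 4 nodes with a double edge between the middle two (F_4), and {alpha_3, alpha_4} form two nodes joined by a triple edge (G_2). A semisimple Lie algebra decomposes uniquely as the direct sum of simple ideals, one per connected component of its Dynkin diagram, so g ≅ F_4 ⊕ G_2 (dimension 52 + 14 = 66).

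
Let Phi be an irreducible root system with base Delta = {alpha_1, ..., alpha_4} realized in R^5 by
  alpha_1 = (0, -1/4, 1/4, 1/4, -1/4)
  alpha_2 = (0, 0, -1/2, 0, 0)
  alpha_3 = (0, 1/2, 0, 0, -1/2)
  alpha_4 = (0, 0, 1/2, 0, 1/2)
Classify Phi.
type F_4

Compute the Cartan integers a_ij = 2(alpha_i, alpha_j)/(alpha_j, alpha_j); the resulting 4x4 Cartan matrix is
[[2, -1, 0, 0], [-1, 2, 0, -1], [0, 0, 2, -1], [0, -2, -1, 2]].
The roots have two lengths (squared-length ratio 2:1); the short ones are alpha_{1,2}. The associated Dynkin diagram is a chain of 4 nodes with a double edge between the middle two (F_4), so the type is F_4.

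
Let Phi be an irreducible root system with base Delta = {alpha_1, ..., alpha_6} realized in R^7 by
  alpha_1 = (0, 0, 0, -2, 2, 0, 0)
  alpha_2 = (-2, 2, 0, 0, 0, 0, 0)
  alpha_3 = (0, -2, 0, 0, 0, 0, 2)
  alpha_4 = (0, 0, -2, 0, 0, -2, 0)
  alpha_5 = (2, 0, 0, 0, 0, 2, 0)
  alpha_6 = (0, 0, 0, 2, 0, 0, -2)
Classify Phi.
A6

Compute the Cartan integers a_ij = 2(alpha_i, alpha_j)/(alpha_j, alpha_j); the resulting 6x6 Cartan matrix is
[[2, 0, 0, 0, 0, -1], [0, 2, -1, 0, -1, 0], [0, -1, 2, 0, 0, -1], [0, 0, 0, 2, -1, 0], [0, -1, 0, -1, 2, 0], [-1, 0, -1, 0, 0, 2]].
All simple roots have the same length, so the diagram is simply laced. The associated Dynkin diagram is a chain of 6 nodes with single edges (A_6), so the type is A_6 (the algebra sl(7)).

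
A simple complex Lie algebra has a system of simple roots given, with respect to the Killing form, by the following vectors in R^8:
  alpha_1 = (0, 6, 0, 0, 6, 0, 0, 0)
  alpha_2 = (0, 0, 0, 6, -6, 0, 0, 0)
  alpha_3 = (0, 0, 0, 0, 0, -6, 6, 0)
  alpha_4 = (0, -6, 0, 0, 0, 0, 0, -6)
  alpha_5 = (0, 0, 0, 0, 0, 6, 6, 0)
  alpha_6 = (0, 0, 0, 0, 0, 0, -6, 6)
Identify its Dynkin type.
D_6

Compute the Cartan integers a_ij = 2(alpha_i, alpha_j)/(alpha_j, alpha_j); the resulting 6x6 Cartan matrix is
[[2, -1, 0, -1, 0, 0], [-1, 2, 0, 0, 0, 0], [0, 0, 2, 0, 0, -1], [-1, 0, 0, 2, 0, -1], [0, 0, 0, 0, 2, -1], [0, 0, -1, -1, -1, 2]].
All simple roots have the same length, so the diagram is simply laced. The associated Dynkin diagram is a chain of 4 nodes with a fork of two nodes at one end (D_6), so the type is D_6 (the algebra so(12)).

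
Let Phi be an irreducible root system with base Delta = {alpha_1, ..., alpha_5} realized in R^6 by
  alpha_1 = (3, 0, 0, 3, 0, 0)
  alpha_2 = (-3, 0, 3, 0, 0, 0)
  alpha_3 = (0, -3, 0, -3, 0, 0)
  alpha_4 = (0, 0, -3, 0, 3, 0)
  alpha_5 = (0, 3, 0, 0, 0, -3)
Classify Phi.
A5

Compute the Cartan integers a_ij = 2(alpha_i, alpha_j)/(alpha_j, alpha_j); the resulting 5x5 Cartan matrix is
[[2, -1, -1, 0, 0], [-1, 2, 0, -1, 0], [-1, 0, 2, 0, -1], [0, -1, 0, 2, 0], [0, 0, -1, 0, 2]].
All simple roots have the same length, so the diagram is simply laced. The associated Dynkin diagram is a chain of 5 nodes with single edges (A_5), so the type is A_5 (the algebra sl(6)).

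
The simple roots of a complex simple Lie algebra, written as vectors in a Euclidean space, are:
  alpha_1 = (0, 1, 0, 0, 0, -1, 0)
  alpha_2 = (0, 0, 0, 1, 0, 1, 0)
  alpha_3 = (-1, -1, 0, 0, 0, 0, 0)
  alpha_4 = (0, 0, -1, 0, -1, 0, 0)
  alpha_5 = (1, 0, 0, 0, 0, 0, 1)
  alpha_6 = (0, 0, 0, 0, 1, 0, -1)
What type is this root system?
Compute the Cartan integers a_ij = 2(alpha_i, alpha_j)/(alpha_j, alpha_j); the resulting 6x6 Cartan matrix is
[[2, -1, -1, 0, 0, 0], [-1, 2, 0, 0, 0, 0], [-1, 0, 2, 0, -1, 0], [0, 0, 0, 2, 0, -1], [0, 0, -1, 0, 2, -1], [0, 0, 0, -1, -1, 2]].
All simple roots have the same length, so the diagram is simply laced. The associated Dynkin diagram is a chain of 6 nodes with single edges (A_6), so the type is A_6 (the algebra sl(7)).

A_6 (sl(7))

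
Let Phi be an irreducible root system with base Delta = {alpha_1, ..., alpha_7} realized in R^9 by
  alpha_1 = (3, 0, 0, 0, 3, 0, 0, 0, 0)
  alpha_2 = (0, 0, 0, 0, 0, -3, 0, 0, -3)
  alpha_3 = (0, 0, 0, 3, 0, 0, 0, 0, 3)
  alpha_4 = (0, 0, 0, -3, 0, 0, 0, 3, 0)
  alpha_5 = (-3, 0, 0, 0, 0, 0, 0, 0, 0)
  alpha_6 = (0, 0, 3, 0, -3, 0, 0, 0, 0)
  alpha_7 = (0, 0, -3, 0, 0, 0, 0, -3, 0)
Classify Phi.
B7

Compute the Cartan integers a_ij = 2(alpha_i, alpha_j)/(alpha_j, alpha_j); the resulting 7x7 Cartan matrix is
[[2, 0, 0, 0, -2, -1, 0], [0, 2, -1, 0, 0, 0, 0], [0, -1, 2, -1, 0, 0, 0], [0, 0, -1, 2, 0, 0, -1], [-1, 0, 0, 0, 2, 0, 0], [-1, 0, 0, 0, 0, 2, -1], [0, 0, 0, -1, 0, -1, 2]].
The roots have two lengths (squared-length ratio 2:1); the short ones are alpha_{5}. The associated Dynkin diagram is a chain of 7 nodes with a double edge at one end; the terminal node there is the unique short simple root (B_7), so the type is B_7 (the algebra so(15)).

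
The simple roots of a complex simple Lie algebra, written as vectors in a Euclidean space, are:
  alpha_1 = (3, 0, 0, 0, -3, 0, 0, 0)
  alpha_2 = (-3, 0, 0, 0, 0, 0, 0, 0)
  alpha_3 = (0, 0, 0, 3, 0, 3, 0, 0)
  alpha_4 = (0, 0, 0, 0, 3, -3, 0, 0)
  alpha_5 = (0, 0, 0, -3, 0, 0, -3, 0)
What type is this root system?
Compute the Cartan integers a_ij = 2(alpha_i, alpha_j)/(alpha_j, alpha_j); the resulting 5x5 Cartan matrix is
[[2, -2, 0, -1, 0], [-1, 2, 0, 0, 0], [0, 0, 2, -1, -1], [-1, 0, -1, 2, 0], [0, 0, -1, 0, 2]].
The roots have two lengths (squared-length ratio 2:1); the short ones are alpha_{2}. The associated Dynkin diagram is a chain of 5 nodes with a double edge at one end; the terminal node there is the unique short simple root (B_5), so the type is B_5 (the algebra so(11)).

B_5 (so(11))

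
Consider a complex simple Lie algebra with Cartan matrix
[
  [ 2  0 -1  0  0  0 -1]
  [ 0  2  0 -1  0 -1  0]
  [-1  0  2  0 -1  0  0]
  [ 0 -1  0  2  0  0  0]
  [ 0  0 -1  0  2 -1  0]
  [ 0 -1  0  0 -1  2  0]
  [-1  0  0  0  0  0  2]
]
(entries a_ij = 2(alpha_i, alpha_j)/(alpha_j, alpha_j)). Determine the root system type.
A_7 (sl(8))

The matrix has rank 7 with 2's on the diagonal. Reading the off-diagonal entries as Dynkin edges (a single edge where a_ij = a_ji = -1; a double or triple edge where a_ij * a_ji = 2 or 3), the diagram is a chain of 7 nodes with single edges (A_7). One simple-root ordering that puts it in standard form is (alpha_7, alpha_1, alpha_3, alpha_5, alpha_6, alpha_2, alpha_4). So the algebra is type A_7, i.e. sl(8).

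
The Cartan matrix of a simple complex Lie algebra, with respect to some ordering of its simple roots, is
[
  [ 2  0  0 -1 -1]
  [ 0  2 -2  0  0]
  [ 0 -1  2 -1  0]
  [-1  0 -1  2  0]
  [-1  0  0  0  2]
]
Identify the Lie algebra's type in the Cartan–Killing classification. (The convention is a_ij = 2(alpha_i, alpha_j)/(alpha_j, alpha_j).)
C_5 (sp(10))

The matrix has rank 5 with 2's on the diagonal. Reading the off-diagonal entries as Dynkin edges (a single edge where a_ij = a_ji = -1; a double or triple edge where a_ij * a_ji = 2 or 3), the diagram is a chain of 5 nodes with a double edge at one end; the terminal node there is the unique long simple root (C_5). One simple-root ordering that puts it in standard form is (alpha_5, alpha_1, alpha_4, alpha_3, alpha_2). So the algebra is type C_5, i.e. sp(10).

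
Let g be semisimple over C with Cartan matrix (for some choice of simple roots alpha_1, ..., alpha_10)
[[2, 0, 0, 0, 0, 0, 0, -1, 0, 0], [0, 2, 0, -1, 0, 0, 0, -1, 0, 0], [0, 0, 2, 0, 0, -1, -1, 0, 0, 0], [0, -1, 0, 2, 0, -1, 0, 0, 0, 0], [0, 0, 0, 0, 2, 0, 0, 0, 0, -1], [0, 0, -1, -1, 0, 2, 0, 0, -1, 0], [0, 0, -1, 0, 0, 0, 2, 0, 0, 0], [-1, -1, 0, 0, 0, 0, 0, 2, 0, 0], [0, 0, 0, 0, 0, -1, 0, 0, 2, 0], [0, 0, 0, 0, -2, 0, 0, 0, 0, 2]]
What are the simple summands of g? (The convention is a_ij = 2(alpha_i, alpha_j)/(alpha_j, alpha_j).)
The diagram associated to this matrix has two connected components: the simple roots {alpha_5, alpha_10} form a chain of 2 nodes with a double edge at one end; the terminal node there is the unique short simple root (B_2), and {alpha_1, alpha_2, alpha_3, alpha_4, alpha_6, alpha_7, alpha_8, alpha_9} form a chain of 7 nodes with one extra node attached to the third node from one end (E_8). A semisimple Lie algebra decomposes uniquely as the direct sum of simple ideals, one per connected component of its Dynkin diagram, so g ≅ B_2 ⊕ E_8 (dimension 10 + 248 = 258).

type B_2 + type E_8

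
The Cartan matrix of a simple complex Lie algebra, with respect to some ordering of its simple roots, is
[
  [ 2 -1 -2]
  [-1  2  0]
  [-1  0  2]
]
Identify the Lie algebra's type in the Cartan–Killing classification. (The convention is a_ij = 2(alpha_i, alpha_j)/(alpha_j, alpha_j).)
The matrix has rank 3 with 2's on the diagonal. Reading the off-diagonal entries as Dynkin edges (a single edge where a_ij = a_ji = -1; a double or triple edge where a_ij * a_ji = 2 or 3), the diagram is a chain of 3 nodes with a double edge at one end; the terminal node there is the unique short simple root (B_3). One simple-root ordering that puts it in standard form is (alpha_2, alpha_1, alpha_3). So the algebra is type B_3, i.e. so(7).

type B_3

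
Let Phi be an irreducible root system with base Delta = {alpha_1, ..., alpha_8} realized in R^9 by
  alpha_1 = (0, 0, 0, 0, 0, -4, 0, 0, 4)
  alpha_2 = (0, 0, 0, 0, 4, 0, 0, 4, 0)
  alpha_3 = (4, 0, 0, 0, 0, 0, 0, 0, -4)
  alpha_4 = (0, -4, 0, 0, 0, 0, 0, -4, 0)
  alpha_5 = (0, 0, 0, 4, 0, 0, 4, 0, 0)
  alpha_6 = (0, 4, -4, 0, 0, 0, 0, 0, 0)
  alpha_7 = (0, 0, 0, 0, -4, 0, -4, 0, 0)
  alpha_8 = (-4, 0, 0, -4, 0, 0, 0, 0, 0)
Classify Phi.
Compute the Cartan integers a_ij = 2(alpha_i, alpha_j)/(alpha_j, alpha_j); the resulting 8x8 Cartan matrix is
[[2, 0, -1, 0, 0, 0, 0, 0], [0, 2, 0, -1, 0, 0, -1, 0], [-1, 0, 2, 0, 0, 0, 0, -1], [0, -1, 0, 2, 0, -1, 0, 0], [0, 0, 0, 0, 2, 0, -1, -1], [0, 0, 0, -1, 0, 2, 0, 0], [0, -1, 0, 0, -1, 0, 2, 0], [0, 0, -1, 0, -1, 0, 0, 2]].
All simple roots have the same length, so the diagram is simply laced. The associated Dynkin diagram is a chain of 8 nodes with single edges (A_8), so the type is A_8 (the algebra sl(9)).

A_8 (sl(9))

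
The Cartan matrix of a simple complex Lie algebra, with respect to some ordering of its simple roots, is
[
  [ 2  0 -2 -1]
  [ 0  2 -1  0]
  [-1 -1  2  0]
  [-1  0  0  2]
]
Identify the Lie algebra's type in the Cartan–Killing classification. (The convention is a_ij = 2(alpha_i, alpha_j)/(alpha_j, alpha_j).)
F_4

The matrix has rank 4 with 2's on the diagonal. Reading the off-diagonal entries as Dynkin edges (a single edge where a_ij = a_ji = -1; a double or triple edge where a_ij * a_ji = 2 or 3), the diagram is a chain of 4 nodes with a double edge between the middle two (F_4). One simple-root ordering that puts it in standard form is (alpha_4, alpha_1, alpha_3, alpha_2). So the algebra is type F_4.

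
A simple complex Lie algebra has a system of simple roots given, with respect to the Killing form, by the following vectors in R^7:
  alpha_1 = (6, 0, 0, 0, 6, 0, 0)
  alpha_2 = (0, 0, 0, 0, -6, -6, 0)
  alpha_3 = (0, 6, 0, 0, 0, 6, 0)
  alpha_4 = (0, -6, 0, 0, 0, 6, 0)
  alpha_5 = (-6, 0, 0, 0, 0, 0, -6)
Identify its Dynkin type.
D5

Compute the Cartan integers a_ij = 2(alpha_i, alpha_j)/(alpha_j, alpha_j); the resulting 5x5 Cartan matrix is
[[2, -1, 0, 0, -1], [-1, 2, -1, -1, 0], [0, -1, 2, 0, 0], [0, -1, 0, 2, 0], [-1, 0, 0, 0, 2]].
All simple roots have the same length, so the diagram is simply laced. The associated Dynkin diagram is a chain of 3 nodes with a fork of two nodes at one end (D_5), so the type is D_5 (the algebra so(10)).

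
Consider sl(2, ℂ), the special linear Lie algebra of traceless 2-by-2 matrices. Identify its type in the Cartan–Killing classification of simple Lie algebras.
A_1

This is sl(2), which has dimension 2^2 - 1 = 3 and rank 2 - 1 = 1 (a Cartan subalgebra is the diagonal traceless matrices). In the classification of classical Lie algebras, the special linear algebra sl(n+1) has type A_n; here n = 1, so the Dynkin diagram is a chain of 1 nodes with single edges (A_1). Hence the type is A_1.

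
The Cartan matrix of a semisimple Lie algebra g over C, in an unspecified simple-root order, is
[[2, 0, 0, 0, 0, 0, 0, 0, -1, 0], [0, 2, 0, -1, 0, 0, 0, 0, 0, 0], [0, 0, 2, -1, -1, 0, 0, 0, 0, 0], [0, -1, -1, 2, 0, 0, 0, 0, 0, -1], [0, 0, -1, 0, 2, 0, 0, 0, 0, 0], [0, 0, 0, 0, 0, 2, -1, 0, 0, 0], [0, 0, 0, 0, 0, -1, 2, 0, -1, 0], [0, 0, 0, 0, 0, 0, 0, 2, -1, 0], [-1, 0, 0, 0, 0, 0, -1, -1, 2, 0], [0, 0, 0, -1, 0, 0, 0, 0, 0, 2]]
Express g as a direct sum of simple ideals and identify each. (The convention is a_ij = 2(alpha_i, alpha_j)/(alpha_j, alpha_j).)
D_5 ⊕ D_5

The diagram associated to this matrix has two connected components: the simple roots {alpha_1, alpha_6, alpha_7, alpha_8, alpha_9} form a chain of 3 nodes with a fork of two nodes at one end (D_5), and {alpha_2, alpha_3, alpha_4, alpha_5, alpha_10} form a chain of 3 nodes with a fork of two nodes at one end (D_5). A semisimple Lie algebra decomposes uniquely as the direct sum of simple ideals, one per connected component of its Dynkin diagram, so g ≅ D_5 ⊕ D_5 (dimension 45 + 45 = 90).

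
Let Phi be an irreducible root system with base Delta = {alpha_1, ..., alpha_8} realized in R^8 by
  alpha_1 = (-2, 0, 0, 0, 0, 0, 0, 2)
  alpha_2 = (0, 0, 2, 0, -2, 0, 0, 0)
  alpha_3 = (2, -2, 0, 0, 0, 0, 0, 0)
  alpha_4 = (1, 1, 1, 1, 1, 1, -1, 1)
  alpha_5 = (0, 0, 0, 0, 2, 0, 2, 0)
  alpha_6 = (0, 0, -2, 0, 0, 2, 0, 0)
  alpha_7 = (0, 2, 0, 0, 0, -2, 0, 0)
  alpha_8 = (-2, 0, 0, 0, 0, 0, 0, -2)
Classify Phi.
Compute the Cartan integers a_ij = 2(alpha_i, alpha_j)/(alpha_j, alpha_j); the resulting 8x8 Cartan matrix is
[[2, 0, -1, 0, 0, 0, 0, 0], [0, 2, 0, 0, -1, -1, 0, 0], [-1, 0, 2, 0, 0, 0, -1, -1], [0, 0, 0, 2, 0, 0, 0, -1], [0, -1, 0, 0, 2, 0, 0, 0], [0, -1, 0, 0, 0, 2, -1, 0], [0, 0, -1, 0, 0, -1, 2, 0], [0, 0, -1, -1, 0, 0, 0, 2]].
All simple roots have the same length, so the diagram is simply laced. The associated Dynkin diagram is a chain of 7 nodes with one extra node attached to the third node from one end (E_8), so the type is E_8.

E_8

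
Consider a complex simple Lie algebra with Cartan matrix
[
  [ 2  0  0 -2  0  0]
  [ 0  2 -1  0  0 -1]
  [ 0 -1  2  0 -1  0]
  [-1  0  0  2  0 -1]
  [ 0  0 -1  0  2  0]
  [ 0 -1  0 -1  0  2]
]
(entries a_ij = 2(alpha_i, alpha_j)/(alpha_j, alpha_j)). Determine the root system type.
type C_6

The matrix has rank 6 with 2's on the diagonal. Reading the off-diagonal entries as Dynkin edges (a single edge where a_ij = a_ji = -1; a double or triple edge where a_ij * a_ji = 2 or 3), the diagram is a chain of 6 nodes with a double edge at one end; the terminal node there is the unique long simple root (C_6). One simple-root ordering that puts it in standard form is (alpha_5, alpha_3, alpha_2, alpha_6, alpha_4, alpha_1). So the algebra is type C_6, i.e. sp(12).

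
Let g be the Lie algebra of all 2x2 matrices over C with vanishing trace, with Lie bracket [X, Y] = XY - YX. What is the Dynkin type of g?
This is sl(2), which has dimension 2^2 - 1 = 3 and rank 2 - 1 = 1 (a Cartan subalgebra is the diagonal traceless matrices). In the classification of classical Lie algebras, the special linear algebra sl(n+1) has type A_n; here n = 1, so the Dynkin diagram is a chain of 1 nodes with single edges (A_1). Hence the type is A_1.

A_1 (sl(2))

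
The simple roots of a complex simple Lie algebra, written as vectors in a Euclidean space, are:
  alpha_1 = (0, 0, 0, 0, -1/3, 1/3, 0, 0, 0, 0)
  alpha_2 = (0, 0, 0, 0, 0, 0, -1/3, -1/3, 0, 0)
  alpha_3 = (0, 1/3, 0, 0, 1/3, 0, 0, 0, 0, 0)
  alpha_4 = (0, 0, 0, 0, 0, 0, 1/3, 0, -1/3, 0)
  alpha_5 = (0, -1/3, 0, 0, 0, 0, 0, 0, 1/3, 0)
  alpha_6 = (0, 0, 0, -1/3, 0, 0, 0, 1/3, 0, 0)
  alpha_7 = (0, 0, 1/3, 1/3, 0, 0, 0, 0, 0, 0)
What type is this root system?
A7

Compute the Cartan integers a_ij = 2(alpha_i, alpha_j)/(alpha_j, alpha_j); the resulting 7x7 Cartan matrix is
[[2, 0, -1, 0, 0, 0, 0], [0, 2, 0, -1, 0, -1, 0], [-1, 0, 2, 0, -1, 0, 0], [0, -1, 0, 2, -1, 0, 0], [0, 0, -1, -1, 2, 0, 0], [0, -1, 0, 0, 0, 2, -1], [0, 0, 0, 0, 0, -1, 2]].
All simple roots have the same length, so the diagram is simply laced. The associated Dynkin diagram is a chain of 7 nodes with single edges (A_7), so the type is A_7 (the algebra sl(8)).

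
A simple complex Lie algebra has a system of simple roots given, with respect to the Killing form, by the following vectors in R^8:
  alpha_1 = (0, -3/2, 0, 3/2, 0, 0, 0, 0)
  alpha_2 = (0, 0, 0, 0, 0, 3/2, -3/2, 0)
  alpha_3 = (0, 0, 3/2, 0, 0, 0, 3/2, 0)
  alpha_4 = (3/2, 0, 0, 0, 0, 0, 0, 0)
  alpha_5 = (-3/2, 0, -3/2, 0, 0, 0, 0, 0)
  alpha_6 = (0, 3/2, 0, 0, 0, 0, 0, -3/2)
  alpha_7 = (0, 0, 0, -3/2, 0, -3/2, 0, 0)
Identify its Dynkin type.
Compute the Cartan integers a_ij = 2(alpha_i, alpha_j)/(alpha_j, alpha_j); the resulting 7x7 Cartan matrix is
[[2, 0, 0, 0, 0, -1, -1], [0, 2, -1, 0, 0, 0, -1], [0, -1, 2, 0, -1, 0, 0], [0, 0, 0, 2, -1, 0, 0], [0, 0, -1, -2, 2, 0, 0], [-1, 0, 0, 0, 0, 2, 0], [-1, -1, 0, 0, 0, 0, 2]].
The roots have two lengths (squared-length ratio 2:1); the short ones are alpha_{4}. The associated Dynkin diagram is a chain of 7 nodes with a double edge at one end; the terminal node there is the unique short simple root (B_7), so the type is B_7 (the algebra so(15)).

B_7 (so(15))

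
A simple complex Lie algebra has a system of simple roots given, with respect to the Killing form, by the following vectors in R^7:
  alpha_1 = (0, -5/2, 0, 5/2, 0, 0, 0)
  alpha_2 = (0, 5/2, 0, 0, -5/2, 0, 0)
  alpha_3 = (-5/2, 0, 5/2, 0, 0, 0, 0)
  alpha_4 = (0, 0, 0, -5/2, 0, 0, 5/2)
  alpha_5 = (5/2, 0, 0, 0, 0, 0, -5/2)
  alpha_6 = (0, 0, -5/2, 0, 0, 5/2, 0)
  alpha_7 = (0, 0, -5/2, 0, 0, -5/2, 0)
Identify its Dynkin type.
D_7 (so(14))

Compute the Cartan integers a_ij = 2(alpha_i, alpha_j)/(alpha_j, alpha_j); the resulting 7x7 Cartan matrix is
[[2, -1, 0, -1, 0, 0, 0], [-1, 2, 0, 0, 0, 0, 0], [0, 0, 2, 0, -1, -1, -1], [-1, 0, 0, 2, -1, 0, 0], [0, 0, -1, -1, 2, 0, 0], [0, 0, -1, 0, 0, 2, 0], [0, 0, -1, 0, 0, 0, 2]].
All simple roots have the same length, so the diagram is simply laced. The associated Dynkin diagram is a chain of 5 nodes with a fork of two nodes at one end (D_7), so the type is D_7 (the algebra so(14)).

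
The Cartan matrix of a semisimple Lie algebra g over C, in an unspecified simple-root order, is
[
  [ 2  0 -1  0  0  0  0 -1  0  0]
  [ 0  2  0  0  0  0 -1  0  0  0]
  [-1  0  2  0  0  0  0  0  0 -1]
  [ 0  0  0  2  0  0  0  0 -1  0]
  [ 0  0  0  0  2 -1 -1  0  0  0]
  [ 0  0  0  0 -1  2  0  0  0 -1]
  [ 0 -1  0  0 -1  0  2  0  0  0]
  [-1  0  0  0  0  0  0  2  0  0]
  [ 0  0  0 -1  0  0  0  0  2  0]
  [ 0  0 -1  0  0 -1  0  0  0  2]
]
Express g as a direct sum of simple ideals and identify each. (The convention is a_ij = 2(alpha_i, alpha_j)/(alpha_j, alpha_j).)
A_2 (sl(3)) ⊕ A_8 (sl(9))

The diagram associated to this matrix has two connected components: the simple roots {alpha_4, alpha_9} form a chain of 2 nodes with single edges (A_2), and {alpha_1, alpha_2, alpha_3, alpha_5, alpha_6, alpha_7, alpha_8, alpha_10} form a chain of 8 nodes with single edges (A_8). A semisimple Lie algebra decomposes uniquely as the direct sum of simple ideals, one per connected component of its Dynkin diagram, so g ≅ A_2 ⊕ A_8 (dimension 8 + 80 = 88).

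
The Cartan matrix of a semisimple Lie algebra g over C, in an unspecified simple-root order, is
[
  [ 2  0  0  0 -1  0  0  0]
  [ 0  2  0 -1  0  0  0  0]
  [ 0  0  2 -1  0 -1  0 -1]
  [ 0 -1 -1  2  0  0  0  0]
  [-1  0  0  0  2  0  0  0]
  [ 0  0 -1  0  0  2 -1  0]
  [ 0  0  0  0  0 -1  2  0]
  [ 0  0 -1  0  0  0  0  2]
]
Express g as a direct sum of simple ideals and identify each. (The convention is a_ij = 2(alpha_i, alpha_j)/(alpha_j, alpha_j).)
The diagram associated to this matrix has two connected components: the simple roots {alpha_1, alpha_5} form a chain of 2 nodes with single edges (A_2), and {alpha_2, alpha_3, alpha_4, alpha_6, alpha_7, alpha_8} form a chain of 5 nodes with one extra node attached to the third node from one end (E_6). A semisimple Lie algebra decomposes uniquely as the direct sum of simple ideals, one per connected component of its Dynkin diagram, so g ≅ A_2 ⊕ E_6 (dimension 8 + 78 = 86).

A2 + E6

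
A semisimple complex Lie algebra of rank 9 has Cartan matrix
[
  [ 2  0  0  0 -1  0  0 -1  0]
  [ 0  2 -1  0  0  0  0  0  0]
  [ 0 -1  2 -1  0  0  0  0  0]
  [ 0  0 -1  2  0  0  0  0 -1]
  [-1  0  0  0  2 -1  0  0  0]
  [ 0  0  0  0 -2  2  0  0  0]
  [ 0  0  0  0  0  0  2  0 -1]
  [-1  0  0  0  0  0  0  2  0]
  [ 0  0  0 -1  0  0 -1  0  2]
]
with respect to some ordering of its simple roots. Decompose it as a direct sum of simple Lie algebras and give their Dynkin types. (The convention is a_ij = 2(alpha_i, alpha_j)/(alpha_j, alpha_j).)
The diagram associated to this matrix has two connected components: the simple roots {alpha_2, alpha_3, alpha_4, alpha_7, alpha_9} form a chain of 5 nodes with single edges (A_5), and {alpha_1, alpha_5, alpha_6, alpha_8} form a chain of 4 nodes with a double edge at one end; the terminal node there is the unique long simple root (C_4). A semisimple Lie algebra decomposes uniquely as the direct sum of simple ideals, one per connected component of its Dynkin diagram, so g ≅ A_5 ⊕ C_4 (dimension 35 + 36 = 71).

A_5 + C_4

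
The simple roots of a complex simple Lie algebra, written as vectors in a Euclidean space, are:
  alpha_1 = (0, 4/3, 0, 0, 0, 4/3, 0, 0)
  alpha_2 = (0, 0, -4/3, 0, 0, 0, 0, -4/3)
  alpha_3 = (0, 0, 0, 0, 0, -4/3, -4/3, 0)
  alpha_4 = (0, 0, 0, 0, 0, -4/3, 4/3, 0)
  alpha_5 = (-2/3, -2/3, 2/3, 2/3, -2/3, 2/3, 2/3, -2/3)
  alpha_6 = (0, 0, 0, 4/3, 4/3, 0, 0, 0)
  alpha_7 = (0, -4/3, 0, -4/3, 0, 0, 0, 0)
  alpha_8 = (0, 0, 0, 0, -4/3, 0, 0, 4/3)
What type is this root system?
Compute the Cartan integers a_ij = 2(alpha_i, alpha_j)/(alpha_j, alpha_j); the resulting 8x8 Cartan matrix is
[[2, 0, -1, -1, 0, 0, -1, 0], [0, 2, 0, 0, 0, 0, 0, -1], [-1, 0, 2, 0, -1, 0, 0, 0], [-1, 0, 0, 2, 0, 0, 0, 0], [0, 0, -1, 0, 2, 0, 0, 0], [0, 0, 0, 0, 0, 2, -1, -1], [-1, 0, 0, 0, 0, -1, 2, 0], [0, -1, 0, 0, 0, -1, 0, 2]].
All simple roots have the same length, so the diagram is simply laced. The associated Dynkin diagram is a chain of 7 nodes with one extra node attached to the third node from one end (E_8), so the type is E_8.

E_8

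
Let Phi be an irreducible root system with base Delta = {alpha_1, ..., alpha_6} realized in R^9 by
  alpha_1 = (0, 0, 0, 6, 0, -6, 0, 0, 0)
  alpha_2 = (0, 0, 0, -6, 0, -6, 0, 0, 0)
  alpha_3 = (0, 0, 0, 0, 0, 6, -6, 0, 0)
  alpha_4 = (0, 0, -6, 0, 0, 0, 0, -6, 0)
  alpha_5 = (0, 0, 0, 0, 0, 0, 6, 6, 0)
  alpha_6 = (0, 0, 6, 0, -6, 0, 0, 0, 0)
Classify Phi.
Compute the Cartan integers a_ij = 2(alpha_i, alpha_j)/(alpha_j, alpha_j); the resulting 6x6 Cartan matrix is
[[2, 0, -1, 0, 0, 0], [0, 2, -1, 0, 0, 0], [-1, -1, 2, 0, -1, 0], [0, 0, 0, 2, -1, -1], [0, 0, -1, -1, 2, 0], [0, 0, 0, -1, 0, 2]].
All simple roots have the same length, so the diagram is simply laced. The associated Dynkin diagram is a chain of 4 nodes with a fork of two nodes at one end (D_6), so the type is D_6 (the algebra so(12)).

D6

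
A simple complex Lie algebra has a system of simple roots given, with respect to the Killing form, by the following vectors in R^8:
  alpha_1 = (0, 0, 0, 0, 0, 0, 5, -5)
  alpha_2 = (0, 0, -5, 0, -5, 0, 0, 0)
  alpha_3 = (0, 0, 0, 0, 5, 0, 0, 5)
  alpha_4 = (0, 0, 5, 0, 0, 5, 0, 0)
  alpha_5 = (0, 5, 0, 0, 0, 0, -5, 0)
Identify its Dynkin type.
Compute the Cartan integers a_ij = 2(alpha_i, alpha_j)/(alpha_j, alpha_j); the resulting 5x5 Cartan matrix is
[[2, 0, -1, 0, -1], [0, 2, -1, -1, 0], [-1, -1, 2, 0, 0], [0, -1, 0, 2, 0], [-1, 0, 0, 0, 2]].
All simple roots have the same length, so the diagram is simply laced. The associated Dynkin diagram is a chain of 5 nodes with single edges (A_5), so the type is A_5 (the algebra sl(6)).

A_5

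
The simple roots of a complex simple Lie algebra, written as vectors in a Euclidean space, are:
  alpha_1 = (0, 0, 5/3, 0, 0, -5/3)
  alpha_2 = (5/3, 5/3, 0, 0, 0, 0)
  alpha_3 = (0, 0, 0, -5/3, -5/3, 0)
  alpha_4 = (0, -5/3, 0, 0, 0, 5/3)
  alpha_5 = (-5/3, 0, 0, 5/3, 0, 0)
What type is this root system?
A_5

Compute the Cartan integers a_ij = 2(alpha_i, alpha_j)/(alpha_j, alpha_j); the resulting 5x5 Cartan matrix is
[[2, 0, 0, -1, 0], [0, 2, 0, -1, -1], [0, 0, 2, 0, -1], [-1, -1, 0, 2, 0], [0, -1, -1, 0, 2]].
All simple roots have the same length, so the diagram is simply laced. The associated Dynkin diagram is a chain of 5 nodes with single edges (A_5), so the type is A_5 (the algebra sl(6)).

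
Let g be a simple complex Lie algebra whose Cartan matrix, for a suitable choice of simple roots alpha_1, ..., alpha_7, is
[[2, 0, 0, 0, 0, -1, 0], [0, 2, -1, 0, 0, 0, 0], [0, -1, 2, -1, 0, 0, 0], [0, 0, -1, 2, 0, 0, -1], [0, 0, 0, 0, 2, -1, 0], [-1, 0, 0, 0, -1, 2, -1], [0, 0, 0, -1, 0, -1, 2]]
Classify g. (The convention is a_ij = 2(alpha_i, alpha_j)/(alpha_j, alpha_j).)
D_7 (so(14))

The matrix has rank 7 with 2's on the diagonal. Reading the off-diagonal entries as Dynkin edges (a single edge where a_ij = a_ji = -1; a double or triple edge where a_ij * a_ji = 2 or 3), the diagram is a chain of 5 nodes with a fork of two nodes at one end (D_7). One simple-root ordering that puts it in standard form is (alpha_2, alpha_3, alpha_4, alpha_7, alpha_6, alpha_5, alpha_1). So the algebra is type D_7, i.e. so(14).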